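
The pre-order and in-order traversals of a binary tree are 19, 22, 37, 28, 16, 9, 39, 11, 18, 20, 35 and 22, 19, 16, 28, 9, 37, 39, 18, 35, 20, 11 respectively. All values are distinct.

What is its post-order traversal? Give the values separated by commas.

22, 16, 9, 28, 35, 20, 18, 11, 39, 37, 19

The first element of pre-order is the root; it splits in-order into left and right subtrees.
Root 19: left subtree has 1 node {22}, right has 9 {16, 28, 9, 37, 39, 18, 35, 20, 11}.
  Root 37: left subtree has 3 nodes {16, 28, 9}, right has 5 {39, 18, 35, 20, 11}.
    Root 28: left subtree has 1 node {16}, right has 1 {9}.
    Root 39: left subtree has 0 nodes { }, right has 4 {18, 35, 20, 11}.
      Root 11: left subtree has 3 nodes {18, 35, 20}, right has 0 { }.
        Root 18: left subtree has 0 nodes { }, right has 2 {35, 20}.
          Root 20: left subtree has 1 node {35}, right has 0 { }.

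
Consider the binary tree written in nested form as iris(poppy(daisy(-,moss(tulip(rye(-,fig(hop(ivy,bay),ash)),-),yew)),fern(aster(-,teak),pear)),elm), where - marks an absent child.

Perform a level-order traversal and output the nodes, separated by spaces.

Level-order visits nodes level by level from the root, left to right within each level.
Level 0: iris
Level 1: poppy, elm
Level 2: daisy, fern
Level 3: moss, aster, pear
Level 4: tulip, yew, teak
Level 5: rye
Level 6: fig
Level 7: hop, ash
Level 8: ivy, bay

iris poppy elm daisy fern moss aster pear tulip yew teak rye fig hop ash ivy bay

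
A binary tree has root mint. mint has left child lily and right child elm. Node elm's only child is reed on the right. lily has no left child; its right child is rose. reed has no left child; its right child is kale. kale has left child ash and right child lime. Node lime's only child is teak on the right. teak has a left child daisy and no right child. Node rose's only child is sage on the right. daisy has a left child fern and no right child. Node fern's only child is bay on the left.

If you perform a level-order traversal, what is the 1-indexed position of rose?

Level-order visits nodes level by level from the root, left to right within each level.
Level 0: mint
Level 1: lily, elm
Level 2: rose, reed
Level 3: sage, kale
Level 4: ash, lime
Level 5: teak
Level 6: daisy
Level 7: fern
Level 8: bay
Full level-order sequence: mint, lily, elm, rose, reed, sage, kale, ash, lime, teak, daisy, fern, bay.

4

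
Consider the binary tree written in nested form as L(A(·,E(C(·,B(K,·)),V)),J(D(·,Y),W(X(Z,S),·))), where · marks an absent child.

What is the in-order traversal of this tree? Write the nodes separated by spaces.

A C K B E V L D Y J Z X S W

In-order visits the left subtree, then the node, then the right subtree.
At L: go left to A.
  At A: no left child.
  Visit A.
  At A: go right to E.
    At E: go left to C.
      At C: no left child.
      Visit C.
      At C: go right to B.
        At B: go left to K.
          K is a leaf — visit K.
        Visit B.
        At B: no right child.
    Visit E.
    At E: go right to V.
      V is a leaf — visit V.
Visit L.
At L: go right to J.
  At J: go left to D.
    At D: no left child.
    Visit D.
    At D: go right to Y.
      Y is a leaf — visit Y.
  Visit J.
  At J: go right to W.
    At W: go left to X.
      At X: go left to Z.
        Z is a leaf — visit Z.
      Visit X.
      At X: go right to S.
        S is a leaf — visit S.
    Visit W.
    At W: no right child.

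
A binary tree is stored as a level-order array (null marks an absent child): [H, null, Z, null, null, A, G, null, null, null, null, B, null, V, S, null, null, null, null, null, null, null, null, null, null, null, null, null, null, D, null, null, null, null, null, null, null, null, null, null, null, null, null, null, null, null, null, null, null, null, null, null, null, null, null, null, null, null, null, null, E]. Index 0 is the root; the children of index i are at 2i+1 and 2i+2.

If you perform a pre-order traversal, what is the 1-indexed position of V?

Pre-order visits the node, then its left subtree, then its right subtree.
Visit H.
At H: no left child.
At H: go right to Z.
  Visit Z.
  At Z: go left to A.
    Visit A.
    At A: go left to B.
      B is a leaf — visit B.
    At A: no right child.
  At Z: go right to G.
    Visit G.
    At G: go left to V.
      V is a leaf — visit V.
    At G: go right to S.
      Visit S.
      At S: go left to D.
        Visit D.
        At D: no left child.
        At D: go right to E.
          E is a leaf — visit E.
      At S: no right child.
Full pre-order sequence: H, Z, A, B, G, V, S, D, E.

6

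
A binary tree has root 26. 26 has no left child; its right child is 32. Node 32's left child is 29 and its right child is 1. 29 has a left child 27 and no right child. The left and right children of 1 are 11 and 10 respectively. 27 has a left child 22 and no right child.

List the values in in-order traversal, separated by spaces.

26 22 27 29 32 11 1 10

In-order visits the left subtree, then the node, then the right subtree.
At 26: no left child.
Visit 26.
At 26: go right to 32.
  At 32: go left to 29.
    At 29: go left to 27.
      At 27: go left to 22.
        22 is a leaf — visit 22.
      Visit 27.
      At 27: no right child.
    Visit 29.
    At 29: no right child.
  Visit 32.
  At 32: go right to 1.
    At 1: go left to 11.
      11 is a leaf — visit 11.
    Visit 1.
    At 1: go right to 10.
      10 is a leaf — visit 10.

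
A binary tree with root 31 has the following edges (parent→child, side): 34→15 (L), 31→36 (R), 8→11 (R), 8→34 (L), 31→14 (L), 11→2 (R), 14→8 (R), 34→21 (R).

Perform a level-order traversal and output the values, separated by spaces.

Level-order visits nodes level by level from the root, left to right within each level.
Level 0: 31
Level 1: 14, 36
Level 2: 8
Level 3: 34, 11
Level 4: 15, 21, 2

31 14 36 8 34 11 15 21 2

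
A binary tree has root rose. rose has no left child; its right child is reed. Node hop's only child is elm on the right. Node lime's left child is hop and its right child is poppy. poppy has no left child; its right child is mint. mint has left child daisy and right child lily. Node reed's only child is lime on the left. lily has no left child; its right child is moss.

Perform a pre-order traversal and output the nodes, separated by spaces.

rose reed lime hop elm poppy mint daisy lily moss

Pre-order visits the node, then its left subtree, then its right subtree.
Visit rose.
At rose: no left child.
At rose: go right to reed.
  Visit reed.
  At reed: go left to lime.
    Visit lime.
    At lime: go left to hop.
      Visit hop.
      At hop: no left child.
      At hop: go right to elm.
        elm is a leaf — visit elm.
    At lime: go right to poppy.
      Visit poppy.
      At poppy: no left child.
      At poppy: go right to mint.
        Visit mint.
        At mint: go left to daisy.
          daisy is a leaf — visit daisy.
        At mint: go right to lily.
          Visit lily.
          At lily: no left child.
          At lily: go right to moss.
            moss is a leaf — visit moss.
  At reed: no right child.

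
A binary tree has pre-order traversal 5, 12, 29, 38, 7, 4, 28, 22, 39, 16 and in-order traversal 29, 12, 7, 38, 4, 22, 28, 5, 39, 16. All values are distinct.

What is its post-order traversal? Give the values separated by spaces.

29 7 22 28 4 38 12 16 39 5

The first element of pre-order is the root; it splits in-order into left and right subtrees.
Root 5: left subtree has 7 nodes {29, 12, 7, 38, 4, 22, 28}, right has 2 {39, 16}.
  Root 12: left subtree has 1 node {29}, right has 5 {7, 38, 4, 22, 28}.
    Root 38: left subtree has 1 node {7}, right has 3 {4, 22, 28}.
      Root 4: left subtree has 0 nodes { }, right has 2 {22, 28}.
        Root 28: left subtree has 1 node {22}, right has 0 { }.
  Root 39: left subtree has 0 nodes { }, right has 1 {16}.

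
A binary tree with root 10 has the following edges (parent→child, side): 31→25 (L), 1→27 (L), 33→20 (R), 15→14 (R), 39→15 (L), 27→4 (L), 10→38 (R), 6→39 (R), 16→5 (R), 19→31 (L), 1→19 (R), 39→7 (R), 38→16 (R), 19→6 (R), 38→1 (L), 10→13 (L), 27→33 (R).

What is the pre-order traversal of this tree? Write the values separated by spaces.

10 13 38 1 27 4 33 20 19 31 25 6 39 15 14 7 16 5

Pre-order visits the node, then its left subtree, then its right subtree.
Visit 10.
At 10: go left to 13.
  13 is a leaf — visit 13.
At 10: go right to 38.
  Visit 38.
  At 38: go left to 1.
    Visit 1.
    At 1: go left to 27.
      Visit 27.
      At 27: go left to 4.
        4 is a leaf — visit 4.
      At 27: go right to 33.
        Visit 33.
        At 33: no left child.
        At 33: go right to 20.
          20 is a leaf — visit 20.
    At 1: go right to 19.
      Visit 19.
      At 19: go left to 31.
        Visit 31.
        At 31: go left to 25.
          25 is a leaf — visit 25.
        At 31: no right child.
      At 19: go right to 6.
        Visit 6.
        At 6: no left child.
        At 6: go right to 39.
          Visit 39.
          At 39: go left to 15.
            Visit 15.
            At 15: no left child.
            At 15: go right to 14.
              14 is a leaf — visit 14.
          At 39: go right to 7.
            7 is a leaf — visit 7.
  At 38: go right to 16.
    Visit 16.
    At 16: no left child.
    At 16: go right to 5.
      5 is a leaf — visit 5.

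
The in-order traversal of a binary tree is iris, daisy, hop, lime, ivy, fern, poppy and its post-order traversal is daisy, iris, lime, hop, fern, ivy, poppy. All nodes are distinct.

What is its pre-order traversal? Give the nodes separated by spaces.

poppy ivy hop iris daisy lime fern

The last element of post-order is the root; it splits in-order into left and right subtrees.
Root poppy: left subtree has 6 nodes {iris, daisy, hop, lime, ivy, fern}, right has 0 { }.
  Root ivy: left subtree has 4 nodes {iris, daisy, hop, lime}, right has 1 {fern}.
    Root hop: left subtree has 2 nodes {iris, daisy}, right has 1 {lime}.
      Root iris: left subtree has 0 nodes { }, right has 1 {daisy}.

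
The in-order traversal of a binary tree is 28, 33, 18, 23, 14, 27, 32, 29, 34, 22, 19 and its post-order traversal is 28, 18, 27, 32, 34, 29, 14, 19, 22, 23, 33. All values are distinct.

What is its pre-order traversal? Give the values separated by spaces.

33 28 23 18 22 14 29 32 27 34 19

The last element of post-order is the root; it splits in-order into left and right subtrees.
Root 33: left subtree has 1 node {28}, right has 9 {18, 23, 14, 27, 32, 29, 34, 22, 19}.
  Root 23: left subtree has 1 node {18}, right has 7 {14, 27, 32, 29, 34, 22, 19}.
    Root 22: left subtree has 5 nodes {14, 27, 32, 29, 34}, right has 1 {19}.
      Root 14: left subtree has 0 nodes { }, right has 4 {27, 32, 29, 34}.
        Root 29: left subtree has 2 nodes {27, 32}, right has 1 {34}.
          Root 32: left subtree has 1 node {27}, right has 0 { }.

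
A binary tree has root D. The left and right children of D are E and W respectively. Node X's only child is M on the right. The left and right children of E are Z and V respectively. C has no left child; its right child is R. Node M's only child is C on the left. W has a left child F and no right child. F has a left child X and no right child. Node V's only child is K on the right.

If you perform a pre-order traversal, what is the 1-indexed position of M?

9

Pre-order visits the node, then its left subtree, then its right subtree.
Visit D.
At D: go left to E.
  Visit E.
  At E: go left to Z.
    Z is a leaf — visit Z.
  At E: go right to V.
    Visit V.
    At V: no left child.
    At V: go right to K.
      K is a leaf — visit K.
At D: go right to W.
  Visit W.
  At W: go left to F.
    Visit F.
    At F: go left to X.
      Visit X.
      At X: no left child.
      At X: go right to M.
        Visit M.
        At M: go left to C.
          Visit C.
          At C: no left child.
          At C: go right to R.
            R is a leaf — visit R.
        At M: no right child.
    At F: no right child.
  At W: no right child.
Full pre-order sequence: D, E, Z, V, K, W, F, X, M, C, R.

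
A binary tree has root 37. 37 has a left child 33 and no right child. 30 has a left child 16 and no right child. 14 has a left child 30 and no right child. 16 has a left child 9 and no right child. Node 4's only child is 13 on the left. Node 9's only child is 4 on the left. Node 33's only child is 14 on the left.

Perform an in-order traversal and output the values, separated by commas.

13, 4, 9, 16, 30, 14, 33, 37

In-order visits the left subtree, then the node, then the right subtree.
At 37: go left to 33.
  At 33: go left to 14.
    At 14: go left to 30.
      At 30: go left to 16.
        At 16: go left to 9.
          At 9: go left to 4.
            At 4: go left to 13.
              13 is a leaf — visit 13.
            Visit 4.
            At 4: no right child.
          Visit 9.
          At 9: no right child.
        Visit 16.
        At 16: no right child.
      Visit 30.
      At 30: no right child.
    Visit 14.
    At 14: no right child.
  Visit 33.
  At 33: no right child.
Visit 37.
At 37: no right child.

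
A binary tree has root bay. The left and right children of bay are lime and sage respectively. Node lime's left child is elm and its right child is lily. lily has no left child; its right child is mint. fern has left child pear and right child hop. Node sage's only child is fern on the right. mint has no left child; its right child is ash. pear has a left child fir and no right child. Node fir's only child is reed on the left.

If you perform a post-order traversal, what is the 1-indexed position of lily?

4

Post-order visits the left subtree, then the right subtree, then the node.
At bay: go left to lime.
  At lime: go left to elm.
    elm is a leaf — visit elm.
  At lime: go right to lily.
    At lily: no left child.
    At lily: go right to mint.
      At mint: no left child.
      At mint: go right to ash.
        ash is a leaf — visit ash.
      Visit mint.
    Visit lily.
  Visit lime.
At bay: go right to sage.
  At sage: no left child.
  At sage: go right to fern.
    At fern: go left to pear.
      At pear: go left to fir.
        At fir: go left to reed.
          reed is a leaf — visit reed.
        At fir: no right child.
        Visit fir.
      At pear: no right child.
      Visit pear.
    At fern: go right to hop.
      hop is a leaf — visit hop.
    Visit fern.
  Visit sage.
Visit bay.
Full post-order sequence: elm, ash, mint, lily, lime, reed, fir, pear, hop, fern, sage, bay.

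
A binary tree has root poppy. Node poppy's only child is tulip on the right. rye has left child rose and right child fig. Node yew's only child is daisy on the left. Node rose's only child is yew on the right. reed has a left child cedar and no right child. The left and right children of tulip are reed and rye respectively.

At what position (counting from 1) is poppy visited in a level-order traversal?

1

Level-order visits nodes level by level from the root, left to right within each level.
Level 0: poppy
Level 1: tulip
Level 2: reed, rye
Level 3: cedar, rose, fig
Level 4: yew
Level 5: daisy
Full level-order sequence: poppy, tulip, reed, rye, cedar, rose, fig, yew, daisy.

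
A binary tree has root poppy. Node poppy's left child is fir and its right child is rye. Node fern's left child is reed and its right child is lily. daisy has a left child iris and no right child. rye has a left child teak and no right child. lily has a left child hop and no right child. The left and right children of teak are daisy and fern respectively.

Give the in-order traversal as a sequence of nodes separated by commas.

fir, poppy, iris, daisy, teak, reed, fern, hop, lily, rye

In-order visits the left subtree, then the node, then the right subtree.
At poppy: go left to fir.
  fir is a leaf — visit fir.
Visit poppy.
At poppy: go right to rye.
  At rye: go left to teak.
    At teak: go left to daisy.
      At daisy: go left to iris.
        iris is a leaf — visit iris.
      Visit daisy.
      At daisy: no right child.
    Visit teak.
    At teak: go right to fern.
      At fern: go left to reed.
        reed is a leaf — visit reed.
      Visit fern.
      At fern: go right to lily.
        At lily: go left to hop.
          hop is a leaf — visit hop.
        Visit lily.
        At lily: no right child.
  Visit rye.
  At rye: no right child.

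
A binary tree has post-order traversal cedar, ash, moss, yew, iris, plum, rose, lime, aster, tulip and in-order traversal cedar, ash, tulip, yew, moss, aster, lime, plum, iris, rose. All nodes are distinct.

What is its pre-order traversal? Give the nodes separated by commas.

The last element of post-order is the root; it splits in-order into left and right subtrees.
Root tulip: left subtree has 2 nodes {cedar, ash}, right has 7 {yew, moss, aster, lime, plum, iris, rose}.
  Root ash: left subtree has 1 node {cedar}, right has 0 { }.
  Root aster: left subtree has 2 nodes {yew, moss}, right has 4 {lime, plum, iris, rose}.
    Root yew: left subtree has 0 nodes { }, right has 1 {moss}.
    Root lime: left subtree has 0 nodes { }, right has 3 {plum, iris, rose}.
      Root rose: left subtree has 2 nodes {plum, iris}, right has 0 { }.
        Root plum: left subtree has 0 nodes { }, right has 1 {iris}.

tulip, ash, cedar, aster, yew, moss, lime, rose, plum, iris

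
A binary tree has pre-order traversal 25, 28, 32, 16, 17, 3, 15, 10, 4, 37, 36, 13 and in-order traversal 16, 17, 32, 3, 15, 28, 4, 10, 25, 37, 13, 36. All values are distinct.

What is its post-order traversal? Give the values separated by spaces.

The first element of pre-order is the root; it splits in-order into left and right subtrees.
Root 25: left subtree has 8 nodes {16, 17, 32, 3, 15, 28, 4, 10}, right has 3 {37, 13, 36}.
  Root 28: left subtree has 5 nodes {16, 17, 32, 3, 15}, right has 2 {4, 10}.
    Root 32: left subtree has 2 nodes {16, 17}, right has 2 {3, 15}.
      Root 16: left subtree has 0 nodes { }, right has 1 {17}.
      Root 3: left subtree has 0 nodes { }, right has 1 {15}.
    Root 10: left subtree has 1 node {4}, right has 0 { }.
  Root 37: left subtree has 0 nodes { }, right has 2 {13, 36}.
    Root 36: left subtree has 1 node {13}, right has 0 { }.

17 16 15 3 32 4 10 28 13 36 37 25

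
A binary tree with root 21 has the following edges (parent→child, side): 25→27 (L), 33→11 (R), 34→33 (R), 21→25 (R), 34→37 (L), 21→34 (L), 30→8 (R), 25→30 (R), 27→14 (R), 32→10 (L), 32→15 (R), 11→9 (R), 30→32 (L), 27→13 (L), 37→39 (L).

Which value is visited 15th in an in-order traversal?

30

In-order visits the left subtree, then the node, then the right subtree.
At 21: go left to 34.
  At 34: go left to 37.
    At 37: go left to 39.
      39 is a leaf — visit 39.
    Visit 37.
    At 37: no right child.
  Visit 34.
  At 34: go right to 33.
    At 33: no left child.
    Visit 33.
    At 33: go right to 11.
      At 11: no left child.
      Visit 11.
      At 11: go right to 9.
        9 is a leaf — visit 9.
Visit 21.
At 21: go right to 25.
  At 25: go left to 27.
    At 27: go left to 13.
      13 is a leaf — visit 13.
    Visit 27.
    At 27: go right to 14.
      14 is a leaf — visit 14.
  Visit 25.
  At 25: go right to 30.
    At 30: go left to 32.
      At 32: go left to 10.
        10 is a leaf — visit 10.
      Visit 32.
      At 32: go right to 15.
        15 is a leaf — visit 15.
    Visit 30.
    At 30: go right to 8.
      8 is a leaf — visit 8.
Full in-order sequence: 39, 37, 34, 33, 11, 9, 21, 13, 27, 14, 25, 10, 32, 15, 30, 8.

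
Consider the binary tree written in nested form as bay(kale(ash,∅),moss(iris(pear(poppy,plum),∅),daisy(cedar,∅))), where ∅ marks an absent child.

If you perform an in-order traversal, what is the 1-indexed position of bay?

3

In-order visits the left subtree, then the node, then the right subtree.
At bay: go left to kale.
  At kale: go left to ash.
    ash is a leaf — visit ash.
  Visit kale.
  At kale: no right child.
Visit bay.
At bay: go right to moss.
  At moss: go left to iris.
    At iris: go left to pear.
      At pear: go left to poppy.
        poppy is a leaf — visit poppy.
      Visit pear.
      At pear: go right to plum.
        plum is a leaf — visit plum.
    Visit iris.
    At iris: no right child.
  Visit moss.
  At moss: go right to daisy.
    At daisy: go left to cedar.
      cedar is a leaf — visit cedar.
    Visit daisy.
    At daisy: no right child.
Full in-order sequence: ash, kale, bay, poppy, pear, plum, iris, moss, cedar, daisy.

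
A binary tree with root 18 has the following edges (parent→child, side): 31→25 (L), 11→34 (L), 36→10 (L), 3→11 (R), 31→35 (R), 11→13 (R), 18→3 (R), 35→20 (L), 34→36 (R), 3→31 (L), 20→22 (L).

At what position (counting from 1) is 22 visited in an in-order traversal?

4

In-order visits the left subtree, then the node, then the right subtree.
At 18: no left child.
Visit 18.
At 18: go right to 3.
  At 3: go left to 31.
    At 31: go left to 25.
      25 is a leaf — visit 25.
    Visit 31.
    At 31: go right to 35.
      At 35: go left to 20.
        At 20: go left to 22.
          22 is a leaf — visit 22.
        Visit 20.
        At 20: no right child.
      Visit 35.
      At 35: no right child.
  Visit 3.
  At 3: go right to 11.
    At 11: go left to 34.
      At 34: no left child.
      Visit 34.
      At 34: go right to 36.
        At 36: go left to 10.
          10 is a leaf — visit 10.
        Visit 36.
        At 36: no right child.
    Visit 11.
    At 11: go right to 13.
      13 is a leaf — visit 13.
Full in-order sequence: 18, 25, 31, 22, 20, 35, 3, 34, 10, 36, 11, 13.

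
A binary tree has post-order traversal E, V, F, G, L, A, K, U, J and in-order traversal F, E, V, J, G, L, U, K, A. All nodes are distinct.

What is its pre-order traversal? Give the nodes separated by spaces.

J F V E U L G K A

The last element of post-order is the root; it splits in-order into left and right subtrees.
Root J: left subtree has 3 nodes {F, E, V}, right has 5 {G, L, U, K, A}.
  Root F: left subtree has 0 nodes { }, right has 2 {E, V}.
    Root V: left subtree has 1 node {E}, right has 0 { }.
  Root U: left subtree has 2 nodes {G, L}, right has 2 {K, A}.
    Root L: left subtree has 1 node {G}, right has 0 { }.
    Root K: left subtree has 0 nodes { }, right has 1 {A}.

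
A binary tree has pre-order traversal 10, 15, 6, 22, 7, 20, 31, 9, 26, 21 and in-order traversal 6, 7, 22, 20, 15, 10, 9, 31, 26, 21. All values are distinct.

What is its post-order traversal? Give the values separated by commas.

7, 20, 22, 6, 15, 9, 21, 26, 31, 10

The first element of pre-order is the root; it splits in-order into left and right subtrees.
Root 10: left subtree has 5 nodes {6, 7, 22, 20, 15}, right has 4 {9, 31, 26, 21}.
  Root 15: left subtree has 4 nodes {6, 7, 22, 20}, right has 0 { }.
    Root 6: left subtree has 0 nodes { }, right has 3 {7, 22, 20}.
      Root 22: left subtree has 1 node {7}, right has 1 {20}.
  Root 31: left subtree has 1 node {9}, right has 2 {26, 21}.
    Root 26: left subtree has 0 nodes { }, right has 1 {21}.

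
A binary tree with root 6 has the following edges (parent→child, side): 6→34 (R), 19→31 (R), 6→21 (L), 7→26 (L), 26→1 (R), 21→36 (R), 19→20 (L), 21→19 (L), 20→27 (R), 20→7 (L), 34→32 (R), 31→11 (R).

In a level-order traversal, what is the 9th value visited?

7

Level-order visits nodes level by level from the root, left to right within each level.
Level 0: 6
Level 1: 21, 34
Level 2: 19, 36, 32
Level 3: 20, 31
Level 4: 7, 27, 11
Level 5: 26
Level 6: 1
Full level-order sequence: 6, 21, 34, 19, 36, 32, 20, 31, 7, 27, 11, 26, 1.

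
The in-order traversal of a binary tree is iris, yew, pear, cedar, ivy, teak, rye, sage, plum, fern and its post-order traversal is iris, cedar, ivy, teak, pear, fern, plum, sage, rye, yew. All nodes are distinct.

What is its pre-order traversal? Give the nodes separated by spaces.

yew iris rye pear teak ivy cedar sage plum fern

The last element of post-order is the root; it splits in-order into left and right subtrees.
Root yew: left subtree has 1 node {iris}, right has 8 {pear, cedar, ivy, teak, rye, sage, plum, fern}.
  Root rye: left subtree has 4 nodes {pear, cedar, ivy, teak}, right has 3 {sage, plum, fern}.
    Root pear: left subtree has 0 nodes { }, right has 3 {cedar, ivy, teak}.
      Root teak: left subtree has 2 nodes {cedar, ivy}, right has 0 { }.
        Root ivy: left subtree has 1 node {cedar}, right has 0 { }.
    Root sage: left subtree has 0 nodes { }, right has 2 {plum, fern}.
      Root plum: left subtree has 0 nodes { }, right has 1 {fern}.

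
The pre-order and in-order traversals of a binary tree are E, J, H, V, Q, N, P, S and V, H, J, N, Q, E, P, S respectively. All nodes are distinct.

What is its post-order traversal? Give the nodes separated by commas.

V, H, N, Q, J, S, P, E

The first element of pre-order is the root; it splits in-order into left and right subtrees.
Root E: left subtree has 5 nodes {V, H, J, N, Q}, right has 2 {P, S}.
  Root J: left subtree has 2 nodes {V, H}, right has 2 {N, Q}.
    Root H: left subtree has 1 node {V}, right has 0 { }.
    Root Q: left subtree has 1 node {N}, right has 0 { }.
  Root P: left subtree has 0 nodes { }, right has 1 {S}.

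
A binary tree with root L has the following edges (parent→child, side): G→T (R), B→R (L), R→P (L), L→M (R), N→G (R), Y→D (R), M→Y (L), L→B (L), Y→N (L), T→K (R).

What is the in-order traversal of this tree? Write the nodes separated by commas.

P, R, B, L, N, G, T, K, Y, D, M

In-order visits the left subtree, then the node, then the right subtree.
At L: go left to B.
  At B: go left to R.
    At R: go left to P.
      P is a leaf — visit P.
    Visit R.
    At R: no right child.
  Visit B.
  At B: no right child.
Visit L.
At L: go right to M.
  At M: go left to Y.
    At Y: go left to N.
      At N: no left child.
      Visit N.
      At N: go right to G.
        At G: no left child.
        Visit G.
        At G: go right to T.
          At T: no left child.
          Visit T.
          At T: go right to K.
            K is a leaf — visit K.
    Visit Y.
    At Y: go right to D.
      D is a leaf — visit D.
  Visit M.
  At M: no right child.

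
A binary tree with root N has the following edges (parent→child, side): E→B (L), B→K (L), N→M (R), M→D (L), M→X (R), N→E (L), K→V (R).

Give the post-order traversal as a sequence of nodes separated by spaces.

V K B E D X M N

Post-order visits the left subtree, then the right subtree, then the node.
At N: go left to E.
  At E: go left to B.
    At B: go left to K.
      At K: no left child.
      At K: go right to V.
        V is a leaf — visit V.
      Visit K.
    At B: no right child.
    Visit B.
  At E: no right child.
  Visit E.
At N: go right to M.
  At M: go left to D.
    D is a leaf — visit D.
  At M: go right to X.
    X is a leaf — visit X.
  Visit M.
Visit N.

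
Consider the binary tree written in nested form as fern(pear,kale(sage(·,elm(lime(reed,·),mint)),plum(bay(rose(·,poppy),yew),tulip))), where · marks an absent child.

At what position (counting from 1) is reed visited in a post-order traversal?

2

Post-order visits the left subtree, then the right subtree, then the node.
At fern: go left to pear.
  pear is a leaf — visit pear.
At fern: go right to kale.
  At kale: go left to sage.
    At sage: no left child.
    At sage: go right to elm.
      At elm: go left to lime.
        At lime: go left to reed.
          reed is a leaf — visit reed.
        At lime: no right child.
        Visit lime.
      At elm: go right to mint.
        mint is a leaf — visit mint.
      Visit elm.
    Visit sage.
  At kale: go right to plum.
    At plum: go left to bay.
      At bay: go left to rose.
        At rose: no left child.
        At rose: go right to poppy.
          poppy is a leaf — visit poppy.
        Visit rose.
      At bay: go right to yew.
        yew is a leaf — visit yew.
      Visit bay.
    At plum: go right to tulip.
      tulip is a leaf — visit tulip.
    Visit plum.
  Visit kale.
Visit fern.
Full post-order sequence: pear, reed, lime, mint, elm, sage, poppy, rose, yew, bay, tulip, plum, kale, fern.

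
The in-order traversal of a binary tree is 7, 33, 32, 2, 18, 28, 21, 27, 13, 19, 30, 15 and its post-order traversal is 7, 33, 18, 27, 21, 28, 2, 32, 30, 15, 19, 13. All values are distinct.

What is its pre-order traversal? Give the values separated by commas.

The last element of post-order is the root; it splits in-order into left and right subtrees.
Root 13: left subtree has 8 nodes {7, 33, 32, 2, 18, 28, 21, 27}, right has 3 {19, 30, 15}.
  Root 32: left subtree has 2 nodes {7, 33}, right has 5 {2, 18, 28, 21, 27}.
    Root 33: left subtree has 1 node {7}, right has 0 { }.
    Root 2: left subtree has 0 nodes { }, right has 4 {18, 28, 21, 27}.
      Root 28: left subtree has 1 node {18}, right has 2 {21, 27}.
        Root 21: left subtree has 0 nodes { }, right has 1 {27}.
  Root 19: left subtree has 0 nodes { }, right has 2 {30, 15}.
    Root 15: left subtree has 1 node {30}, right has 0 { }.

13, 32, 33, 7, 2, 28, 18, 21, 27, 19, 15, 30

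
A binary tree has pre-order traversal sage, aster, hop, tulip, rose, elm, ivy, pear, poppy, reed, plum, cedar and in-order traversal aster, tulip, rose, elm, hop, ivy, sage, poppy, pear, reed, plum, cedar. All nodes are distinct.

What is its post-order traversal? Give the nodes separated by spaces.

The first element of pre-order is the root; it splits in-order into left and right subtrees.
Root sage: left subtree has 6 nodes {aster, tulip, rose, elm, hop, ivy}, right has 5 {poppy, pear, reed, plum, cedar}.
  Root aster: left subtree has 0 nodes { }, right has 5 {tulip, rose, elm, hop, ivy}.
    Root hop: left subtree has 3 nodes {tulip, rose, elm}, right has 1 {ivy}.
      Root tulip: left subtree has 0 nodes { }, right has 2 {rose, elm}.
        Root rose: left subtree has 0 nodes { }, right has 1 {elm}.
  Root pear: left subtree has 1 node {poppy}, right has 3 {reed, plum, cedar}.
    Root reed: left subtree has 0 nodes { }, right has 2 {plum, cedar}.
      Root plum: left subtree has 0 nodes { }, right has 1 {cedar}.

elm rose tulip ivy hop aster poppy cedar plum reed pear sage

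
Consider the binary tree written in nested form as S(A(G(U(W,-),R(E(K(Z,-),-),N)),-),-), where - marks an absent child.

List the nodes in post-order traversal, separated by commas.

Post-order visits the left subtree, then the right subtree, then the node.
At S: go left to A.
  At A: go left to G.
    At G: go left to U.
      At U: go left to W.
        W is a leaf — visit W.
      At U: no right child.
      Visit U.
    At G: go right to R.
      At R: go left to E.
        At E: go left to K.
          At K: go left to Z.
            Z is a leaf — visit Z.
          At K: no right child.
          Visit K.
        At E: no right child.
        Visit E.
      At R: go right to N.
        N is a leaf — visit N.
      Visit R.
    Visit G.
  At A: no right child.
  Visit A.
At S: no right child.
Visit S.

W, U, Z, K, E, N, R, G, A, S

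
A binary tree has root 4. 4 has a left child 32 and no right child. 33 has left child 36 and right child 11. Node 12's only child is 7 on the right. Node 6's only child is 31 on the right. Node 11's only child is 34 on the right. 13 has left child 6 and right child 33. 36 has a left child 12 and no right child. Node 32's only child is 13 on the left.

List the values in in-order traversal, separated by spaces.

6 31 13 12 7 36 33 11 34 32 4

In-order visits the left subtree, then the node, then the right subtree.
At 4: go left to 32.
  At 32: go left to 13.
    At 13: go left to 6.
      At 6: no left child.
      Visit 6.
      At 6: go right to 31.
        31 is a leaf — visit 31.
    Visit 13.
    At 13: go right to 33.
      At 33: go left to 36.
        At 36: go left to 12.
          At 12: no left child.
          Visit 12.
          At 12: go right to 7.
            7 is a leaf — visit 7.
        Visit 36.
        At 36: no right child.
      Visit 33.
      At 33: go right to 11.
        At 11: no left child.
        Visit 11.
        At 11: go right to 34.
          34 is a leaf — visit 34.
  Visit 32.
  At 32: no right child.
Visit 4.
At 4: no right child.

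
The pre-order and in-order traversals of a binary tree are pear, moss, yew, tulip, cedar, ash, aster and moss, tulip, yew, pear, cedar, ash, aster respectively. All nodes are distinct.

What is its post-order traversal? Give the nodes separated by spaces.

The first element of pre-order is the root; it splits in-order into left and right subtrees.
Root pear: left subtree has 3 nodes {moss, tulip, yew}, right has 3 {cedar, ash, aster}.
  Root moss: left subtree has 0 nodes { }, right has 2 {tulip, yew}.
    Root yew: left subtree has 1 node {tulip}, right has 0 { }.
  Root cedar: left subtree has 0 nodes { }, right has 2 {ash, aster}.
    Root ash: left subtree has 0 nodes { }, right has 1 {aster}.

tulip yew moss aster ash cedar pear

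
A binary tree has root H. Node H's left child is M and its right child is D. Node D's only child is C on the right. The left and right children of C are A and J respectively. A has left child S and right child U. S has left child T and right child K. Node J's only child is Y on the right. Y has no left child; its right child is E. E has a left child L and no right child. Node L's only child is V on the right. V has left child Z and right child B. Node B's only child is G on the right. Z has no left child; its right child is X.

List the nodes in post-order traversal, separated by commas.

Post-order visits the left subtree, then the right subtree, then the node.
At H: go left to M.
  M is a leaf — visit M.
At H: go right to D.
  At D: no left child.
  At D: go right to C.
    At C: go left to A.
      At A: go left to S.
        At S: go left to T.
          T is a leaf — visit T.
        At S: go right to K.
          K is a leaf — visit K.
        Visit S.
      At A: go right to U.
        U is a leaf — visit U.
      Visit A.
    At C: go right to J.
      At J: no left child.
      At J: go right to Y.
        At Y: no left child.
        At Y: go right to E.
          At E: go left to L.
            At L: no left child.
            At L: go right to V.
              At V: go left to Z.
                At Z: no left child.
                At Z: go right to X.
                  X is a leaf — visit X.
                Visit Z.
              At V: go right to B.
                At B: no left child.
                At B: go right to G.
                  G is a leaf — visit G.
                Visit B.
              Visit V.
            Visit L.
          At E: no right child.
          Visit E.
        Visit Y.
      Visit J.
    Visit C.
  Visit D.
Visit H.

M, T, K, S, U, A, X, Z, G, B, V, L, E, Y, J, C, D, H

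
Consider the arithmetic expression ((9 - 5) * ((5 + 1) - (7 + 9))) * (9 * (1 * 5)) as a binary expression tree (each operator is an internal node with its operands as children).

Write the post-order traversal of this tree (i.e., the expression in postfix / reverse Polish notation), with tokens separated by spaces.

9 5 - 5 1 + 7 9 + - * 9 1 5 * * *

Post-order on an expression tree gives postfix notation: for each operator, emit left operand, right operand, then the operator.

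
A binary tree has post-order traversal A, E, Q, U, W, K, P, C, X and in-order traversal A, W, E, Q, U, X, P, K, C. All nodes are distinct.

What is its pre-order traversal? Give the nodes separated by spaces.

X W A U Q E C P K

The last element of post-order is the root; it splits in-order into left and right subtrees.
Root X: left subtree has 5 nodes {A, W, E, Q, U}, right has 3 {P, K, C}.
  Root W: left subtree has 1 node {A}, right has 3 {E, Q, U}.
    Root U: left subtree has 2 nodes {E, Q}, right has 0 { }.
      Root Q: left subtree has 1 node {E}, right has 0 { }.
  Root C: left subtree has 2 nodes {P, K}, right has 0 { }.
    Root P: left subtree has 0 nodes { }, right has 1 {K}.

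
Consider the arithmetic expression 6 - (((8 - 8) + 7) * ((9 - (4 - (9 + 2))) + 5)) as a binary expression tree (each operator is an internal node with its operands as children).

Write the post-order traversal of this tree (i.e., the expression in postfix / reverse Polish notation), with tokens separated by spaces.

6 8 8 - 7 + 9 4 9 2 + - - 5 + * -

Post-order on an expression tree gives postfix notation: for each operator, emit left operand, right operand, then the operator.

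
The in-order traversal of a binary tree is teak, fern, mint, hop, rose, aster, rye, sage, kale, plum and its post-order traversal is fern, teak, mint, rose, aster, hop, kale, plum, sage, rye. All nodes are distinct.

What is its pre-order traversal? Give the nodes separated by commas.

The last element of post-order is the root; it splits in-order into left and right subtrees.
Root rye: left subtree has 6 nodes {teak, fern, mint, hop, rose, aster}, right has 3 {sage, kale, plum}.
  Root hop: left subtree has 3 nodes {teak, fern, mint}, right has 2 {rose, aster}.
    Root mint: left subtree has 2 nodes {teak, fern}, right has 0 { }.
      Root teak: left subtree has 0 nodes { }, right has 1 {fern}.
    Root aster: left subtree has 1 node {rose}, right has 0 { }.
  Root sage: left subtree has 0 nodes { }, right has 2 {kale, plum}.
    Root plum: left subtree has 1 node {kale}, right has 0 { }.

rye, hop, mint, teak, fern, aster, rose, sage, plum, kale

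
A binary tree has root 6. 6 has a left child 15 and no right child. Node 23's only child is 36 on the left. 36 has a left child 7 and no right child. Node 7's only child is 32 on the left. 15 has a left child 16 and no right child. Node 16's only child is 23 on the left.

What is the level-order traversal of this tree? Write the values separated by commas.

6, 15, 16, 23, 36, 7, 32

Level-order visits nodes level by level from the root, left to right within each level.
Level 0: 6
Level 1: 15
Level 2: 16
Level 3: 23
Level 4: 36
Level 5: 7
Level 6: 32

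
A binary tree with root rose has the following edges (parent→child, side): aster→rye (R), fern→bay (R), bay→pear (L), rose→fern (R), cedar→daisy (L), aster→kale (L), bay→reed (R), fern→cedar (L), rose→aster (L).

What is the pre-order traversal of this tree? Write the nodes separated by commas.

rose, aster, kale, rye, fern, cedar, daisy, bay, pear, reed

Pre-order visits the node, then its left subtree, then its right subtree.
Visit rose.
At rose: go left to aster.
  Visit aster.
  At aster: go left to kale.
    kale is a leaf — visit kale.
  At aster: go right to rye.
    rye is a leaf — visit rye.
At rose: go right to fern.
  Visit fern.
  At fern: go left to cedar.
    Visit cedar.
    At cedar: go left to daisy.
      daisy is a leaf — visit daisy.
    At cedar: no right child.
  At fern: go right to bay.
    Visit bay.
    At bay: go left to pear.
      pear is a leaf — visit pear.
    At bay: go right to reed.
      reed is a leaf — visit reed.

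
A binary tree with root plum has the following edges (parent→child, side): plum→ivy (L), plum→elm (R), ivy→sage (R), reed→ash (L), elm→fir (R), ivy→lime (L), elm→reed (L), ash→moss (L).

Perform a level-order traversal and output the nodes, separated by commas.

Level-order visits nodes level by level from the root, left to right within each level.
Level 0: plum
Level 1: ivy, elm
Level 2: lime, sage, reed, fir
Level 3: ash
Level 4: moss

plum, ivy, elm, lime, sage, reed, fir, ash, moss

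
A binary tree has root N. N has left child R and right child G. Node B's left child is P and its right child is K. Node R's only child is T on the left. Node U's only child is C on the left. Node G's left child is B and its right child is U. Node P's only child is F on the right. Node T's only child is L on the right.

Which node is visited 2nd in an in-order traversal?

In-order visits the left subtree, then the node, then the right subtree.
At N: go left to R.
  At R: go left to T.
    At T: no left child.
    Visit T.
    At T: go right to L.
      L is a leaf — visit L.
  Visit R.
  At R: no right child.
Visit N.
At N: go right to G.
  At G: go left to B.
    At B: go left to P.
      At P: no left child.
      Visit P.
      At P: go right to F.
        F is a leaf — visit F.
    Visit B.
    At B: go right to K.
      K is a leaf — visit K.
  Visit G.
  At G: go right to U.
    At U: go left to C.
      C is a leaf — visit C.
    Visit U.
    At U: no right child.
Full in-order sequence: T, L, R, N, P, F, B, K, G, C, U.

L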